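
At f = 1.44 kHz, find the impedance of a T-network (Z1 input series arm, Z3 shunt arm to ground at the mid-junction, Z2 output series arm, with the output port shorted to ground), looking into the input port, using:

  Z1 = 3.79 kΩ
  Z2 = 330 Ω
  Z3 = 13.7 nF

Step 1 — Angular frequency: ω = 2π·f = 2π·1440 = 9048 rad/s.
Step 2 — Component impedances:
  Z1: Z = R = 3790 Ω
  Z2: Z = R = 330 Ω
  Z3: Z = 1/(jωC) = -j/(ω·C) = 0 - j8067 Ω
Step 3 — With the output port shorted to ground, the output series arm Z2 runs from the junction to ground; the shunt arm Z3 also runs from the junction to ground. They appear in parallel: Z3 || Z2 = 329.4 - j13.48 Ω.
Step 4 — Series with input arm Z1: Z_in = Z1 + (Z3 || Z2) = 4119 - j13.48 Ω = 4119∠-0.2° Ω.

Z = 4119 - j13.48 Ω = 4119∠-0.2° Ω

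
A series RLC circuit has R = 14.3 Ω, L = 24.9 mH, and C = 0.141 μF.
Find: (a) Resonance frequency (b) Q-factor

Step 1 — Resonance condition Im(Z)=0 gives ω₀ = 1/√(LC).
Step 2 — ω₀ = 1/√(0.0249·1.41e-07) = 1.688e+04 rad/s.
Step 3 — f₀ = ω₀/(2π) = 2686 Hz.
Step 4 — Series Q: Q = ω₀L/R = 1.688e+04·0.0249/14.3 = 29.39.

(a) f₀ = 2686 Hz  (b) Q = 29.39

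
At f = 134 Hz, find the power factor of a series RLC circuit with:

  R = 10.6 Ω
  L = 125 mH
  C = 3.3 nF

Step 1 — Angular frequency: ω = 2π·f = 2π·134 = 841.9 rad/s.
Step 2 — Component impedances:
  R: Z = R = 10.6 Ω
  L: Z = jωL = j·841.9·0.125 = 0 + j105.2 Ω
  C: Z = 1/(jωC) = -j/(ω·C) = 0 - j3.599e+05 Ω
Step 3 — Series combination: Z_total = R + L + C = 10.6 - j3.598e+05 Ω = 3.598e+05∠-90.0° Ω.
Step 4 — Power factor: PF = cos(φ) = Re(Z)/|Z| = 10.6/3.598e+05 = 2.946e-05.
Step 5 — Type: Im(Z) = -3.598e+05 ⇒ leading (phase φ = -90.0°).

PF = 2.946e-05 (leading, φ = -90.0°)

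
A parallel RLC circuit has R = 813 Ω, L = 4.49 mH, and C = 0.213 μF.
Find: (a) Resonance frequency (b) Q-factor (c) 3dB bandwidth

Step 1 — Resonance: ω₀ = 1/√(LC) = 1/√(0.00449·2.13e-07) = 3.234e+04 rad/s.
Step 2 — f₀ = ω₀/(2π) = 5146 Hz.
Step 3 — Parallel Q: Q = R/(ω₀L) = 813/(3.234e+04·0.00449) = 5.6.
Step 4 — Bandwidth: Δω = ω₀/Q = 5775 rad/s; BW = Δω/(2π) = 919.1 Hz.

(a) f₀ = 5146 Hz  (b) Q = 5.6  (c) BW = 919.1 Hz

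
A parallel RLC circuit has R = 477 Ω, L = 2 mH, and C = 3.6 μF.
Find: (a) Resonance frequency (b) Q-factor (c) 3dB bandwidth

Step 1 — Resonance: ω₀ = 1/√(LC) = 1/√(0.002·3.6e-06) = 1.179e+04 rad/s.
Step 2 — f₀ = ω₀/(2π) = 1876 Hz.
Step 3 — Parallel Q: Q = R/(ω₀L) = 477/(1.179e+04·0.002) = 20.24.
Step 4 — Bandwidth: Δω = ω₀/Q = 582.3 rad/s; BW = Δω/(2π) = 92.68 Hz.

(a) f₀ = 1876 Hz  (b) Q = 20.24  (c) BW = 92.68 Hz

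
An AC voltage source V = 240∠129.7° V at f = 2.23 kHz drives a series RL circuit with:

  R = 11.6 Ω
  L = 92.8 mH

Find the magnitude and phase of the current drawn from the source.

Step 1 — Angular frequency: ω = 2π·f = 2π·2230 = 1.401e+04 rad/s.
Step 2 — Component impedances:
  R: Z = R = 11.6 Ω
  L: Z = jωL = j·1.401e+04·0.0928 = 0 + j1300 Ω
Step 3 — Series combination: Z_total = R + L = 11.6 + j1300 Ω = 1300∠89.5° Ω.
Step 4 — Source phasor: V = 240∠129.7° V = -153.3 + j184.7 V.
Step 5 — Ohm's law: I = V / Z_total = (-153.3 + j184.7) / (11.6 + j1300) = 0.141 + j0.1192 A.
Step 6 — Convert to polar: |I| = 0.1846 A, ∠I = 40.2°.

I = 0.1846∠40.2° A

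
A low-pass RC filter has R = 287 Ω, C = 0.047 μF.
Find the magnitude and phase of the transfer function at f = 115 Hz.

Step 1 — Angular frequency: ω = 2π·115 = 722.6 rad/s.
Step 2 — Transfer function: H(jω) = 1/(1 + jωRC).
Step 3 — Denominator: 1 + jωRC = 1 + j·722.6·287·4.7e-08 = 1 + j0.009747.
Step 4 — H = 0.9999 - j0.009746.
Step 5 — Magnitude: |H| = 1 (-0.0 dB); phase: φ = -0.6°.

|H| = 1 (-0.0 dB), φ = -0.6°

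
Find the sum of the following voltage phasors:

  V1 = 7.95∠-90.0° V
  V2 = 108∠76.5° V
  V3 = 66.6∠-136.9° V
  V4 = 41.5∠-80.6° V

Step 1 — Convert each phasor to rectangular form:
  V1 = 7.95·(cos(-90.0°) + j·sin(-90.0°)) = 0 - j7.95 V
  V2 = 108·(cos(76.5°) + j·sin(76.5°)) = 25.21 + j105 V
  V3 = 66.6·(cos(-136.9°) + j·sin(-136.9°)) = -48.63 - j45.51 V
  V4 = 41.5·(cos(-80.6°) + j·sin(-80.6°)) = 6.778 - j40.94 V
Step 2 — Sum components: V_total = -16.64 + j10.62 V.
Step 3 — Convert to polar: |V_total| = 19.74 V, ∠V_total = 147.5°.

V_total = 19.74∠147.5° V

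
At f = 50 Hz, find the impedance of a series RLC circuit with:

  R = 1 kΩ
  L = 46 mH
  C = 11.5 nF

Step 1 — Angular frequency: ω = 2π·f = 2π·50 = 314.2 rad/s.
Step 2 — Component impedances:
  R: Z = R = 1000 Ω
  L: Z = jωL = j·314.2·0.046 = 0 + j14.45 Ω
  C: Z = 1/(jωC) = -j/(ω·C) = 0 - j2.768e+05 Ω
Step 3 — Series combination: Z_total = R + L + C = 1000 - j2.768e+05 Ω = 2.768e+05∠-89.8° Ω.

Z = 1000 - j2.768e+05 Ω = 2.768e+05∠-89.8° Ω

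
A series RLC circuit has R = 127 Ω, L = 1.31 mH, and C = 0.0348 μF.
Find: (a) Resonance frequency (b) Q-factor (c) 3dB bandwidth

Step 1 — Resonance: ω₀ = 1/√(LC) = 1/√(0.00131·3.48e-08) = 1.481e+05 rad/s.
Step 2 — f₀ = ω₀/(2π) = 2.357e+04 Hz.
Step 3 — Series Q: Q = ω₀L/R = 1.481e+05·0.00131/127 = 1.528.
Step 4 — Bandwidth: Δω = ω₀/Q = 9.695e+04 rad/s; BW = Δω/(2π) = 1.543e+04 Hz.

(a) f₀ = 2.357e+04 Hz  (b) Q = 1.528  (c) BW = 1.543e+04 Hz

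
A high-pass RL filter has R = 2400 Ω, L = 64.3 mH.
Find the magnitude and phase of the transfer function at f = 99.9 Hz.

Step 1 — Angular frequency: ω = 2π·99.9 = 627.7 rad/s.
Step 2 — Transfer function: H(jω) = jωL/(R + jωL).
Step 3 — Numerator jωL = j·40.36; denominator R + jωL = 2400 + j40.36.
Step 4 — H = 0.0002827 + j0.01681.
Step 5 — Magnitude: |H| = 0.01681 (-35.5 dB); phase: φ = 89.0°.

|H| = 0.01681 (-35.5 dB), φ = 89.0°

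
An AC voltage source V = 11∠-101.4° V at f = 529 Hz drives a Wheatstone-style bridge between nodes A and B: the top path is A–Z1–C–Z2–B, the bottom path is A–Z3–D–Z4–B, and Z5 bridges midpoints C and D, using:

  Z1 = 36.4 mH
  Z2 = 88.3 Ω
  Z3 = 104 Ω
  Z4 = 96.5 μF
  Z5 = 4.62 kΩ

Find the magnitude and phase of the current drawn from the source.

Step 1 — Angular frequency: ω = 2π·f = 2π·529 = 3324 rad/s.
Step 2 — Component impedances:
  Z1: Z = jωL = j·3324·0.0364 = 0 + j121 Ω
  Z2: Z = R = 88.3 Ω
  Z3: Z = R = 104 Ω
  Z4: Z = 1/(jωC) = -j/(ω·C) = 0 - j3.118 Ω
  Z5: Z = R = 4620 Ω
Step 3 — Bridge requires nodal analysis (the Z5 bridge couples midpoints C and D, so the two paths cannot be reduced to a simple series/parallel combination). Setting node B to ground and injecting 1 A at node A, the 3-node admittance system at A, C, D solves to V_A = Z_AB = 64.51 + j24.66 Ω = 69.06∠20.9° Ω.
Step 4 — Source phasor: V = 11∠-101.4° V = -2.174 - j10.78 V.
Step 5 — Ohm's law: I = V / Z_total = (-2.174 - j10.78) / (64.51 + j24.66) = -0.08516 - j0.1346 A.
Step 6 — Convert to polar: |I| = 0.1593 A, ∠I = -122.3°.

I = 0.1593∠-122.3° A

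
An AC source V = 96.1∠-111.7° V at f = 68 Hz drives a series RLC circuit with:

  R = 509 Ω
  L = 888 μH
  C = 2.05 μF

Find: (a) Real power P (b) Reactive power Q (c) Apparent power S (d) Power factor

Step 1 — Angular frequency: ω = 2π·f = 2π·68 = 427.3 rad/s.
Step 2 — Component impedances:
  R: Z = R = 509 Ω
  L: Z = jωL = j·427.3·0.000888 = 0 + j0.3794 Ω
  C: Z = 1/(jωC) = -j/(ω·C) = 0 - j1142 Ω
Step 3 — Series combination: Z_total = R + L + C = 509 - j1141 Ω = 1250∠-66.0° Ω.
Step 4 — Source phasor: V = 96.1∠-111.7° V = -35.53 - j89.29 V.
Step 5 — Current: I = V / Z = 0.05367 - j0.05507 A = 0.0769∠-45.7° A.
Step 6 — Complex power: S = V·I* = 3.01 - j6.749 VA.
Step 7 — Real power: P = Re(S) = 3.01 W.
Step 8 — Reactive power: Q = Im(S) = -6.749 VAR.
Step 9 — Apparent power: |S| = 7.39 VA.
Step 10 — Power factor: PF = P/|S| = 0.4073 (leading).

(a) P = 3.01 W  (b) Q = -6.749 VAR  (c) S = 7.39 VA  (d) PF = 0.4073 (leading)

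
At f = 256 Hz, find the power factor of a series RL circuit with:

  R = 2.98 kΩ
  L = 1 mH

Step 1 — Angular frequency: ω = 2π·f = 2π·256 = 1608 rad/s.
Step 2 — Component impedances:
  R: Z = R = 2980 Ω
  L: Z = jωL = j·1608·0.001 = 0 + j1.608 Ω
Step 3 — Series combination: Z_total = R + L = 2980 + j1.608 Ω = 2980∠0.0° Ω.
Step 4 — Power factor: PF = cos(φ) = Re(Z)/|Z| = 2980/2980 = 1.
Step 5 — Type: Im(Z) = 1.608 ⇒ lagging (phase φ = 0.0°).

PF = 1 (lagging, φ = 0.0°)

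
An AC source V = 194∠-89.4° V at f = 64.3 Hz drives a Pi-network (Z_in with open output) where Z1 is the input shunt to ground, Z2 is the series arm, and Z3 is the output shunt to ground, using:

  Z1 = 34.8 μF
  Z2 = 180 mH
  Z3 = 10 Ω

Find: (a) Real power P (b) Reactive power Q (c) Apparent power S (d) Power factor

Step 1 — Angular frequency: ω = 2π·f = 2π·64.3 = 404 rad/s.
Step 2 — Component impedances:
  Z1: Z = 1/(jωC) = -j/(ω·C) = 0 - j71.13 Ω
  Z2: Z = jωL = j·404·0.18 = 0 + j72.72 Ω
  Z3: Z = R = 10 Ω
Step 3 — With open output, the series arm Z2 and the output shunt Z3 appear in series to ground: Z2 + Z3 = 10 + j72.72 Ω.
Step 4 — Parallel with input shunt Z1: Z_in = Z1 || (Z2 + Z3) = 493.3 - j149.8 Ω = 515.6∠-16.9° Ω.
Step 5 — Source phasor: V = 194∠-89.4° V = 2.032 - j194 V.
Step 6 — Current: I = V / Z = 0.1131 - j0.3589 A = 0.3763∠-72.5° A.
Step 7 — Complex power: S = V·I* = 69.85 - j21.21 VA.
Step 8 — Real power: P = Re(S) = 69.85 W.
Step 9 — Reactive power: Q = Im(S) = -21.21 VAR.
Step 10 — Apparent power: |S| = 73 VA.
Step 11 — Power factor: PF = P/|S| = 0.9568 (leading).

(a) P = 69.85 W  (b) Q = -21.21 VAR  (c) S = 73 VA  (d) PF = 0.9568 (leading)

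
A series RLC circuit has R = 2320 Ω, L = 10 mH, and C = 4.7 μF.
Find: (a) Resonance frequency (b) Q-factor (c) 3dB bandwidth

Step 1 — Resonance condition Im(Z)=0 gives ω₀ = 1/√(LC).
Step 2 — ω₀ = 1/√(0.01·4.7e-06) = 4613 rad/s.
Step 3 — f₀ = ω₀/(2π) = 734.1 Hz.
Step 4 — Series Q: Q = ω₀L/R = 4613·0.01/2320 = 0.01988.
Step 5 — 3dB bandwidth: Δω = ω₀/Q = 2.32e+05 rad/s; BW = Δω/(2π) = 3.692e+04 Hz.

(a) f₀ = 734.1 Hz  (b) Q = 0.01988  (c) BW = 3.692e+04 Hz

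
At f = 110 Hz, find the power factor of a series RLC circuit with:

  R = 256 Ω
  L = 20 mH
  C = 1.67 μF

Step 1 — Angular frequency: ω = 2π·f = 2π·110 = 691.2 rad/s.
Step 2 — Component impedances:
  R: Z = R = 256 Ω
  L: Z = jωL = j·691.2·0.02 = 0 + j13.82 Ω
  C: Z = 1/(jωC) = -j/(ω·C) = 0 - j866.4 Ω
Step 3 — Series combination: Z_total = R + L + C = 256 - j852.6 Ω = 890.2∠-73.3° Ω.
Step 4 — Power factor: PF = cos(φ) = Re(Z)/|Z| = 256/890.2 = 0.2876.
Step 5 — Type: Im(Z) = -852.6 ⇒ leading (phase φ = -73.3°).

PF = 0.2876 (leading, φ = -73.3°)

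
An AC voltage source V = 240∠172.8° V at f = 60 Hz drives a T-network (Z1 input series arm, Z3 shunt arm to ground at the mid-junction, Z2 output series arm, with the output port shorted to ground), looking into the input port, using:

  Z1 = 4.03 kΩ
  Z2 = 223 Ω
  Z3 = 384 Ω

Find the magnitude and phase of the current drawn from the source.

Step 1 — Angular frequency: ω = 2π·f = 2π·60 = 377 rad/s.
Step 2 — Component impedances:
  Z1: Z = R = 4030 Ω
  Z2: Z = R = 223 Ω
  Z3: Z = R = 384 Ω
Step 3 — With the output port shorted to ground, the output series arm Z2 runs from the junction to ground; the shunt arm Z3 also runs from the junction to ground. They appear in parallel: Z3 || Z2 = 141.1 Ω.
Step 4 — Series with input arm Z1: Z_in = Z1 + (Z3 || Z2) = 4171 Ω = 4171∠0.0° Ω.
Step 5 — Source phasor: V = 240∠172.8° V = -238.1 + j30.08 V.
Step 6 — Ohm's law: I = V / Z_total = (-238.1 + j30.08) / (4171) = -0.05709 + j0.007212 A.
Step 7 — Convert to polar: |I| = 0.05754 A, ∠I = 172.8°.

I = 0.05754∠172.8° A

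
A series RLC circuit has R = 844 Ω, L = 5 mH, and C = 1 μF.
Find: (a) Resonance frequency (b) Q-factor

Step 1 — Resonance condition Im(Z)=0 gives ω₀ = 1/√(LC).
Step 2 — ω₀ = 1/√(0.005·1e-06) = 1.414e+04 rad/s.
Step 3 — f₀ = ω₀/(2π) = 2251 Hz.
Step 4 — Series Q: Q = ω₀L/R = 1.414e+04·0.005/844 = 0.08378.

(a) f₀ = 2251 Hz  (b) Q = 0.08378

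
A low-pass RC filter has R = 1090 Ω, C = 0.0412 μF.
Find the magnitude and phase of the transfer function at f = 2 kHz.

Step 1 — Angular frequency: ω = 2π·2000 = 1.257e+04 rad/s.
Step 2 — Transfer function: H(jω) = 1/(1 + jωRC).
Step 3 — Denominator: 1 + jωRC = 1 + j·1.257e+04·1090·4.12e-08 = 1 + j0.5643.
Step 4 — H = 0.7585 - j0.428.
Step 5 — Magnitude: |H| = 0.8709 (-1.2 dB); phase: φ = -29.4°.

|H| = 0.8709 (-1.2 dB), φ = -29.4°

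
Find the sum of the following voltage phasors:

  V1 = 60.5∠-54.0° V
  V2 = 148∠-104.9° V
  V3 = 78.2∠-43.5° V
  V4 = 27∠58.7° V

Step 1 — Convert each phasor to rectangular form:
  V1 = 60.5·(cos(-54.0°) + j·sin(-54.0°)) = 35.56 - j48.95 V
  V2 = 148·(cos(-104.9°) + j·sin(-104.9°)) = -38.06 - j143 V
  V3 = 78.2·(cos(-43.5°) + j·sin(-43.5°)) = 56.72 - j53.83 V
  V4 = 27·(cos(58.7°) + j·sin(58.7°)) = 14.03 + j23.07 V
Step 2 — Sum components: V_total = 68.26 - j222.7 V.
Step 3 — Convert to polar: |V_total| = 233 V, ∠V_total = -73.0°.

V_total = 233∠-73.0° V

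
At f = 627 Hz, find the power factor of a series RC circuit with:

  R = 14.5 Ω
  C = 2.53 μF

Step 1 — Angular frequency: ω = 2π·f = 2π·627 = 3940 rad/s.
Step 2 — Component impedances:
  R: Z = R = 14.5 Ω
  C: Z = 1/(jωC) = -j/(ω·C) = 0 - j100.3 Ω
Step 3 — Series combination: Z_total = R + C = 14.5 - j100.3 Ω = 101.4∠-81.8° Ω.
Step 4 — Power factor: PF = cos(φ) = Re(Z)/|Z| = 14.5/101.4 = 0.143.
Step 5 — Type: Im(Z) = -100.3 ⇒ leading (phase φ = -81.8°).

PF = 0.143 (leading, φ = -81.8°)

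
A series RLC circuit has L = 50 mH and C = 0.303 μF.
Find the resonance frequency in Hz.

Step 1 — Resonance condition Im(Z)=0 gives ω₀ = 1/√(LC).
Step 2 — ω₀ = 1/√(0.05·3.03e-07) = 8124 rad/s.
Step 3 — f₀ = ω₀/(2π) = 1293 Hz.

f₀ = 1293 Hz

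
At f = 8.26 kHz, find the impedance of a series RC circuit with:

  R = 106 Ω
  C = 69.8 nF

Step 1 — Angular frequency: ω = 2π·f = 2π·8260 = 5.19e+04 rad/s.
Step 2 — Component impedances:
  R: Z = R = 106 Ω
  C: Z = 1/(jωC) = -j/(ω·C) = 0 - j276 Ω
Step 3 — Series combination: Z_total = R + C = 106 - j276 Ω = 295.7∠-69.0° Ω.

Z = 106 - j276 Ω = 295.7∠-69.0° Ω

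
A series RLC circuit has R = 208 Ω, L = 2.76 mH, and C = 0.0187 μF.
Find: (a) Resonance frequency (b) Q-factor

Step 1 — Resonance condition Im(Z)=0 gives ω₀ = 1/√(LC).
Step 2 — ω₀ = 1/√(0.00276·1.87e-08) = 1.392e+05 rad/s.
Step 3 — f₀ = ω₀/(2π) = 2.215e+04 Hz.
Step 4 — Series Q: Q = ω₀L/R = 1.392e+05·0.00276/208 = 1.847.

(a) f₀ = 2.215e+04 Hz  (b) Q = 1.847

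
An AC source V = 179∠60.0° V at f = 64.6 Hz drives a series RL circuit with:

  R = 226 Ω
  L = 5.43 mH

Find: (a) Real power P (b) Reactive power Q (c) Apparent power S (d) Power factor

Step 1 — Angular frequency: ω = 2π·f = 2π·64.6 = 405.9 rad/s.
Step 2 — Component impedances:
  R: Z = R = 226 Ω
  L: Z = jωL = j·405.9·0.00543 = 0 + j2.204 Ω
Step 3 — Series combination: Z_total = R + L = 226 + j2.204 Ω = 226∠0.6° Ω.
Step 4 — Source phasor: V = 179∠60.0° V = 89.5 + j155 V.
Step 5 — Current: I = V / Z = 0.4027 + j0.682 A = 0.792∠59.4° A.
Step 6 — Complex power: S = V·I* = 141.8 + j1.382 VA.
Step 7 — Real power: P = Re(S) = 141.8 W.
Step 8 — Reactive power: Q = Im(S) = 1.382 VAR.
Step 9 — Apparent power: |S| = 141.8 VA.
Step 10 — Power factor: PF = P/|S| = 1 (lagging).

(a) P = 141.8 W  (b) Q = 1.382 VAR  (c) S = 141.8 VA  (d) PF = 1 (lagging)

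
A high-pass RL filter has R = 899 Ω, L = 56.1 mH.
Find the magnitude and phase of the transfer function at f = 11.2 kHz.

Step 1 — Angular frequency: ω = 2π·1.12e+04 = 7.037e+04 rad/s.
Step 2 — Transfer function: H(jω) = jωL/(R + jωL).
Step 3 — Numerator jωL = j·3948; denominator R + jωL = 899 + j3948.
Step 4 — H = 0.9507 + j0.2165.
Step 5 — Magnitude: |H| = 0.975 (-0.2 dB); phase: φ = 12.8°.

|H| = 0.975 (-0.2 dB), φ = 12.8°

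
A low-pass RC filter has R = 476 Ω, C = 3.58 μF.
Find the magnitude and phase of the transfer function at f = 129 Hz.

Step 1 — Angular frequency: ω = 2π·129 = 810.5 rad/s.
Step 2 — Transfer function: H(jω) = 1/(1 + jωRC).
Step 3 — Denominator: 1 + jωRC = 1 + j·810.5·476·3.58e-06 = 1 + j1.381.
Step 4 — H = 0.3439 - j0.475.
Step 5 — Magnitude: |H| = 0.5864 (-4.6 dB); phase: φ = -54.1°.

|H| = 0.5864 (-4.6 dB), φ = -54.1°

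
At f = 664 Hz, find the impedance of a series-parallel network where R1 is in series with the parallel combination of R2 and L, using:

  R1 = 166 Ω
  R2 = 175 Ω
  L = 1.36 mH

Step 1 — Angular frequency: ω = 2π·f = 2π·664 = 4172 rad/s.
Step 2 — Component impedances:
  R1: Z = R = 166 Ω
  R2: Z = R = 175 Ω
  L: Z = jωL = j·4172·0.00136 = 0 + j5.674 Ω
Step 3 — Parallel branch: R2 || L = 1/(1/R2 + 1/L) = 0.1838 + j5.668 Ω.
Step 4 — Series with R1: Z_total = R1 + (R2 || L) = 166.2 + j5.668 Ω = 166.3∠2.0° Ω.

Z = 166.2 + j5.668 Ω = 166.3∠2.0° Ω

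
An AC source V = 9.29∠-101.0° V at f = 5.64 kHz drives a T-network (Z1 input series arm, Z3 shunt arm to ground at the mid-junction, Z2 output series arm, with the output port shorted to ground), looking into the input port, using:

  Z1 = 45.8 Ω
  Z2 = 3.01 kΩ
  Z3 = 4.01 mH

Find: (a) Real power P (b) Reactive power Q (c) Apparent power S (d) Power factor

Step 1 — Angular frequency: ω = 2π·f = 2π·5640 = 3.544e+04 rad/s.
Step 2 — Component impedances:
  Z1: Z = R = 45.8 Ω
  Z2: Z = R = 3010 Ω
  Z3: Z = jωL = j·3.544e+04·0.00401 = 0 + j142.1 Ω
Step 3 — With the output port shorted to ground, the output series arm Z2 runs from the junction to ground; the shunt arm Z3 also runs from the junction to ground. They appear in parallel: Z3 || Z2 = 6.694 + j141.8 Ω.
Step 4 — Series with input arm Z1: Z_in = Z1 + (Z3 || Z2) = 52.49 + j141.8 Ω = 151.2∠69.7° Ω.
Step 5 — Source phasor: V = 9.29∠-101.0° V = -1.773 - j9.119 V.
Step 6 — Current: I = V / Z = -0.06063 - j0.009947 A = 0.06144∠-170.7° A.
Step 7 — Complex power: S = V·I* = 0.1982 + j0.5353 VA.
Step 8 — Real power: P = Re(S) = 0.1982 W.
Step 9 — Reactive power: Q = Im(S) = 0.5353 VAR.
Step 10 — Apparent power: |S| = 0.5708 VA.
Step 11 — Power factor: PF = P/|S| = 0.3472 (lagging).

(a) P = 0.1982 W  (b) Q = 0.5353 VAR  (c) S = 0.5708 VA  (d) PF = 0.3472 (lagging)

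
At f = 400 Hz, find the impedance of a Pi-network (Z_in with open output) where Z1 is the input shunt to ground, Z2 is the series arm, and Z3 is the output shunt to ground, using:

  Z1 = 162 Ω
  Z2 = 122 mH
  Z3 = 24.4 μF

Step 1 — Angular frequency: ω = 2π·f = 2π·400 = 2513 rad/s.
Step 2 — Component impedances:
  Z1: Z = R = 162 Ω
  Z2: Z = jωL = j·2513·0.122 = 0 + j306.6 Ω
  Z3: Z = 1/(jωC) = -j/(ω·C) = 0 - j16.31 Ω
Step 3 — With open output, the series arm Z2 and the output shunt Z3 appear in series to ground: Z2 + Z3 = 0 + j290.3 Ω.
Step 4 — Parallel with input shunt Z1: Z_in = Z1 || (Z2 + Z3) = 123.5 + j68.93 Ω = 141.5∠29.2° Ω.

Z = 123.5 + j68.93 Ω = 141.5∠29.2° Ω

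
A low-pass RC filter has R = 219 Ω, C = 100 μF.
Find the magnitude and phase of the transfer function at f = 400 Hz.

Step 1 — Angular frequency: ω = 2π·400 = 2513 rad/s.
Step 2 — Transfer function: H(jω) = 1/(1 + jωRC).
Step 3 — Denominator: 1 + jωRC = 1 + j·2513·219·0.0001 = 1 + j55.04.
Step 4 — H = 0.00033 - j0.01816.
Step 5 — Magnitude: |H| = 0.01817 (-34.8 dB); phase: φ = -89.0°.

|H| = 0.01817 (-34.8 dB), φ = -89.0°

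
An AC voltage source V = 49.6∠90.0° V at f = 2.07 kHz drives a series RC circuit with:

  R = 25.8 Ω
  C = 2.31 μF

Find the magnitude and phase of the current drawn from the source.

Step 1 — Angular frequency: ω = 2π·f = 2π·2070 = 1.301e+04 rad/s.
Step 2 — Component impedances:
  R: Z = R = 25.8 Ω
  C: Z = 1/(jωC) = -j/(ω·C) = 0 - j33.28 Ω
Step 3 — Series combination: Z_total = R + C = 25.8 - j33.28 Ω = 42.11∠-52.2° Ω.
Step 4 — Source phasor: V = 49.6∠90.0° V = 0 + j49.6 V.
Step 5 — Ohm's law: I = V / Z_total = (0 + j49.6) / (25.8 - j33.28) = -0.9309 + j0.7216 A.
Step 6 — Convert to polar: |I| = 1.178 A, ∠I = 142.2°.

I = 1.178∠142.2° A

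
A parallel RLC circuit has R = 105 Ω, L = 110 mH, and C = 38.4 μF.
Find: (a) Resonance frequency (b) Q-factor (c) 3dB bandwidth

Step 1 — Resonance: ω₀ = 1/√(LC) = 1/√(0.11·3.84e-05) = 486.6 rad/s.
Step 2 — f₀ = ω₀/(2π) = 77.44 Hz.
Step 3 — Parallel Q: Q = R/(ω₀L) = 105/(486.6·0.11) = 1.962.
Step 4 — Bandwidth: Δω = ω₀/Q = 248 rad/s; BW = Δω/(2π) = 39.47 Hz.

(a) f₀ = 77.44 Hz  (b) Q = 1.962  (c) BW = 39.47 Hz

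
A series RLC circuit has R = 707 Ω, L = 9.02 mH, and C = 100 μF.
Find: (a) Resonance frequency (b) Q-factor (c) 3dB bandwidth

Step 1 — Resonance condition Im(Z)=0 gives ω₀ = 1/√(LC).
Step 2 — ω₀ = 1/√(0.00902·0.0001) = 1053 rad/s.
Step 3 — f₀ = ω₀/(2π) = 167.6 Hz.
Step 4 — Series Q: Q = ω₀L/R = 1053·0.00902/707 = 0.01343.
Step 5 — 3dB bandwidth: Δω = ω₀/Q = 7.838e+04 rad/s; BW = Δω/(2π) = 1.247e+04 Hz.

(a) f₀ = 167.6 Hz  (b) Q = 0.01343  (c) BW = 1.247e+04 Hz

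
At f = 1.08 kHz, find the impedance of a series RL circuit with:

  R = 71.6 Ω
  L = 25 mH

Step 1 — Angular frequency: ω = 2π·f = 2π·1080 = 6786 rad/s.
Step 2 — Component impedances:
  R: Z = R = 71.6 Ω
  L: Z = jωL = j·6786·0.025 = 0 + j169.6 Ω
Step 3 — Series combination: Z_total = R + L = 71.6 + j169.6 Ω = 184.1∠67.1° Ω.

Z = 71.6 + j169.6 Ω = 184.1∠67.1° Ω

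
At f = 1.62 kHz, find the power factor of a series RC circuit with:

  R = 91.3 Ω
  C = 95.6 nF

Step 1 — Angular frequency: ω = 2π·f = 2π·1620 = 1.018e+04 rad/s.
Step 2 — Component impedances:
  R: Z = R = 91.3 Ω
  C: Z = 1/(jωC) = -j/(ω·C) = 0 - j1028 Ω
Step 3 — Series combination: Z_total = R + C = 91.3 - j1028 Ω = 1032∠-84.9° Ω.
Step 4 — Power factor: PF = cos(φ) = Re(Z)/|Z| = 91.3/1031.7 = 0.08849.
Step 5 — Type: Im(Z) = -1028 ⇒ leading (phase φ = -84.9°).

PF = 0.08849 (leading, φ = -84.9°)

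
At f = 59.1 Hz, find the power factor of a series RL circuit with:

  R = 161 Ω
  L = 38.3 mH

Step 1 — Angular frequency: ω = 2π·f = 2π·59.1 = 371.3 rad/s.
Step 2 — Component impedances:
  R: Z = R = 161 Ω
  L: Z = jωL = j·371.3·0.0383 = 0 + j14.22 Ω
Step 3 — Series combination: Z_total = R + L = 161 + j14.22 Ω = 161.6∠5.0° Ω.
Step 4 — Power factor: PF = cos(φ) = Re(Z)/|Z| = 161/161.63 = 0.9961.
Step 5 — Type: Im(Z) = 14.22 ⇒ lagging (phase φ = 5.0°).

PF = 0.9961 (lagging, φ = 5.0°)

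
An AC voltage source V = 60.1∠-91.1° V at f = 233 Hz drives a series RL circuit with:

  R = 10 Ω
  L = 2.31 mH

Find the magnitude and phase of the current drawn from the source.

Step 1 — Angular frequency: ω = 2π·f = 2π·233 = 1464 rad/s.
Step 2 — Component impedances:
  R: Z = R = 10 Ω
  L: Z = jωL = j·1464·0.00231 = 0 + j3.382 Ω
Step 3 — Series combination: Z_total = R + L = 10 + j3.382 Ω = 10.56∠18.7° Ω.
Step 4 — Source phasor: V = 60.1∠-91.1° V = -1.154 - j60.09 V.
Step 5 — Ohm's law: I = V / Z_total = (-1.154 - j60.09) / (10 + j3.382) = -1.927 - j5.357 A.
Step 6 — Convert to polar: |I| = 5.693 A, ∠I = -109.8°.

I = 5.693∠-109.8° A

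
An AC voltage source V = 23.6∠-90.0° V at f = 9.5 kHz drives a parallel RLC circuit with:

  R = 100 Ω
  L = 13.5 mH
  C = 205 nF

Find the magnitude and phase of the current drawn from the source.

Step 1 — Angular frequency: ω = 2π·f = 2π·9500 = 5.969e+04 rad/s.
Step 2 — Component impedances:
  R: Z = R = 100 Ω
  L: Z = jωL = j·5.969e+04·0.0135 = 0 + j805.8 Ω
  C: Z = 1/(jωC) = -j/(ω·C) = 0 - j81.72 Ω
Step 3 — Parallel combination: 1/Z_total = 1/R + 1/L + 1/C; Z_total = 45.27 - j49.78 Ω = 67.28∠-47.7° Ω.
Step 4 — Source phasor: V = 23.6∠-90.0° V = 0 - j23.6 V.
Step 5 — Ohm's law: I = V / Z_total = (0 - j23.6) / (45.27 - j49.78) = 0.2595 - j0.236 A.
Step 6 — Convert to polar: |I| = 0.3508 A, ∠I = -42.3°.

I = 0.3508∠-42.3° A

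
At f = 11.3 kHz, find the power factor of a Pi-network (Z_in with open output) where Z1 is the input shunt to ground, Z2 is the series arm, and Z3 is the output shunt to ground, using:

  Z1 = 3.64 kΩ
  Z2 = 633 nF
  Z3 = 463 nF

Step 1 — Angular frequency: ω = 2π·f = 2π·1.13e+04 = 7.1e+04 rad/s.
Step 2 — Component impedances:
  Z1: Z = R = 3640 Ω
  Z2: Z = 1/(jωC) = -j/(ω·C) = 0 - j22.25 Ω
  Z3: Z = 1/(jωC) = -j/(ω·C) = 0 - j30.42 Ω
Step 3 — With open output, the series arm Z2 and the output shunt Z3 appear in series to ground: Z2 + Z3 = 0 - j52.67 Ω.
Step 4 — Parallel with input shunt Z1: Z_in = Z1 || (Z2 + Z3) = 0.762 - j52.66 Ω = 52.66∠-89.2° Ω.
Step 5 — Power factor: PF = cos(φ) = Re(Z)/|Z| = 0.762/52.66 = 0.01447.
Step 6 — Type: Im(Z) = -52.66 ⇒ leading (phase φ = -89.2°).

PF = 0.01447 (leading, φ = -89.2°)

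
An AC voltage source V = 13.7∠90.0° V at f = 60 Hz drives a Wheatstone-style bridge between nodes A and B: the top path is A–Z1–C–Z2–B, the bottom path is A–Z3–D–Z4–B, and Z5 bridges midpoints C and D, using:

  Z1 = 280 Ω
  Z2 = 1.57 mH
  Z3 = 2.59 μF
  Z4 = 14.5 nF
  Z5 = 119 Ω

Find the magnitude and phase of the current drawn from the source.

Step 1 — Angular frequency: ω = 2π·f = 2π·60 = 377 rad/s.
Step 2 — Component impedances:
  Z1: Z = R = 280 Ω
  Z2: Z = jωL = j·377·0.00157 = 0 + j0.5919 Ω
  Z3: Z = 1/(jωC) = -j/(ω·C) = 0 - j1024 Ω
  Z4: Z = 1/(jωC) = -j/(ω·C) = 0 - j1.829e+05 Ω
  Z5: Z = R = 119 Ω
Step 3 — Bridge requires nodal analysis (the Z5 bridge couples midpoints C and D, so the two paths cannot be reduced to a simple series/parallel combination). Setting node B to ground and injecting 1 A at node A, the 3-node admittance system at A, C, D solves to V_A = Z_AB = 254.1 - j65.87 Ω = 262.5∠-14.5° Ω.
Step 4 — Source phasor: V = 13.7∠90.0° V = 0 + j13.7 V.
Step 5 — Ohm's law: I = V / Z_total = (0 + j13.7) / (254.1 - j65.87) = -0.01309 + j0.05052 A.
Step 6 — Convert to polar: |I| = 0.05219 A, ∠I = 104.5°.

I = 0.05219∠104.5° A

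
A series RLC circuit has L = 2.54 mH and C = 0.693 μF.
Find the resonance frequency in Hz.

Step 1 — Resonance condition Im(Z)=0 gives ω₀ = 1/√(LC).
Step 2 — ω₀ = 1/√(0.00254·6.93e-07) = 2.384e+04 rad/s.
Step 3 — f₀ = ω₀/(2π) = 3793 Hz.

f₀ = 3793 Hz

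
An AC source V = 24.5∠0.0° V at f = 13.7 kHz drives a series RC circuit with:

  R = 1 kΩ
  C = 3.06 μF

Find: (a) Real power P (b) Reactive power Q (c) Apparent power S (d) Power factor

Step 1 — Angular frequency: ω = 2π·f = 2π·1.37e+04 = 8.608e+04 rad/s.
Step 2 — Component impedances:
  R: Z = R = 1000 Ω
  C: Z = 1/(jωC) = -j/(ω·C) = 0 - j3.796 Ω
Step 3 — Series combination: Z_total = R + C = 1000 - j3.796 Ω = 1000∠-0.2° Ω.
Step 4 — Source phasor: V = 24.5∠0.0° V = 24.5 V.
Step 5 — Current: I = V / Z = 0.0245 + j9.301e-05 A = 0.0245∠0.2° A.
Step 6 — Complex power: S = V·I* = 0.6002 - j0.002279 VA.
Step 7 — Real power: P = Re(S) = 0.6002 W.
Step 8 — Reactive power: Q = Im(S) = -0.002279 VAR.
Step 9 — Apparent power: |S| = 0.6002 VA.
Step 10 — Power factor: PF = P/|S| = 1 (leading).

(a) P = 0.6002 W  (b) Q = -0.002279 VAR  (c) S = 0.6002 VA  (d) PF = 1 (leading)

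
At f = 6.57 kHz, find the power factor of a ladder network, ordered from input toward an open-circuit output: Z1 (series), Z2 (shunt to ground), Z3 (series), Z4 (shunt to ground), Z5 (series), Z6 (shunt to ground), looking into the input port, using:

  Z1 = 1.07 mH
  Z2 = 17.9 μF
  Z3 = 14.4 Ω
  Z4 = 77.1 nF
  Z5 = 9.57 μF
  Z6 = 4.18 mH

Step 1 — Angular frequency: ω = 2π·f = 2π·6570 = 4.128e+04 rad/s.
Step 2 — Component impedances:
  Z1: Z = jωL = j·4.128e+04·0.00107 = 0 + j44.17 Ω
  Z2: Z = 1/(jωC) = -j/(ω·C) = 0 - j1.353 Ω
  Z3: Z = R = 14.4 Ω
  Z4: Z = 1/(jωC) = -j/(ω·C) = 0 - j314.2 Ω
  Z5: Z = 1/(jωC) = -j/(ω·C) = 0 - j2.531 Ω
  Z6: Z = jωL = j·4.128e+04·0.00418 = 0 + j172.6 Ω
Step 3 — Ladder network (open output): work backward from the far end, alternating series and parallel combinations. Z_in = 0.0001932 + j42.81 Ω = 42.81∠90.0° Ω.
Step 4 — Power factor: PF = cos(φ) = Re(Z)/|Z| = 0.0001932/42.81 = 4.513e-06.
Step 5 — Type: Im(Z) = 42.81 ⇒ lagging (phase φ = 90.0°).

PF = 4.513e-06 (lagging, φ = 90.0°)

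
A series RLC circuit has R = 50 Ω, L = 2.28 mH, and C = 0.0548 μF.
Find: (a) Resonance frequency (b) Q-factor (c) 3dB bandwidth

Step 1 — Resonance: ω₀ = 1/√(LC) = 1/√(0.00228·5.48e-08) = 8.946e+04 rad/s.
Step 2 — f₀ = ω₀/(2π) = 1.424e+04 Hz.
Step 3 — Series Q: Q = ω₀L/R = 8.946e+04·0.00228/50 = 4.08.
Step 4 — Bandwidth: Δω = ω₀/Q = 2.193e+04 rad/s; BW = Δω/(2π) = 3490 Hz.

(a) f₀ = 1.424e+04 Hz  (b) Q = 4.08  (c) BW = 3490 Hz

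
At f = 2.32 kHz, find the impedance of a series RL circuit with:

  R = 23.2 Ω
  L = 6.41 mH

Step 1 — Angular frequency: ω = 2π·f = 2π·2320 = 1.458e+04 rad/s.
Step 2 — Component impedances:
  R: Z = R = 23.2 Ω
  L: Z = jωL = j·1.458e+04·0.00641 = 0 + j93.44 Ω
Step 3 — Series combination: Z_total = R + L = 23.2 + j93.44 Ω = 96.28∠76.1° Ω.

Z = 23.2 + j93.44 Ω = 96.28∠76.1° Ω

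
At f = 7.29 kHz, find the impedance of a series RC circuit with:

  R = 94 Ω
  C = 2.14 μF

Step 1 — Angular frequency: ω = 2π·f = 2π·7290 = 4.58e+04 rad/s.
Step 2 — Component impedances:
  R: Z = R = 94 Ω
  C: Z = 1/(jωC) = -j/(ω·C) = 0 - j10.2 Ω
Step 3 — Series combination: Z_total = R + C = 94 - j10.2 Ω = 94.55∠-6.2° Ω.

Z = 94 - j10.2 Ω = 94.55∠-6.2° Ω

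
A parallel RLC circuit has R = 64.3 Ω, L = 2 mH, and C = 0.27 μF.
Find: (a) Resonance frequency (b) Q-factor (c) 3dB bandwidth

Step 1 — Resonance: ω₀ = 1/√(LC) = 1/√(0.002·2.7e-07) = 4.303e+04 rad/s.
Step 2 — f₀ = ω₀/(2π) = 6849 Hz.
Step 3 — Parallel Q: Q = R/(ω₀L) = 64.3/(4.303e+04·0.002) = 0.7471.
Step 4 — Bandwidth: Δω = ω₀/Q = 5.76e+04 rad/s; BW = Δω/(2π) = 9167 Hz.

(a) f₀ = 6849 Hz  (b) Q = 0.7471  (c) BW = 9167 Hz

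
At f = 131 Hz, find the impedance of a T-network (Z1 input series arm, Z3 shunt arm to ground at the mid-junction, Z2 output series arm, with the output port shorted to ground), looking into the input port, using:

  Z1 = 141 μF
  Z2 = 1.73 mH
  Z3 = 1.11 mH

Step 1 — Angular frequency: ω = 2π·f = 2π·131 = 823.1 rad/s.
Step 2 — Component impedances:
  Z1: Z = 1/(jωC) = -j/(ω·C) = 0 - j8.616 Ω
  Z2: Z = jωL = j·823.1·0.00173 = 0 + j1.424 Ω
  Z3: Z = jωL = j·823.1·0.00111 = 0 + j0.9136 Ω
Step 3 — With the output port shorted to ground, the output series arm Z2 runs from the junction to ground; the shunt arm Z3 also runs from the junction to ground. They appear in parallel: Z3 || Z2 = 0 + j0.5565 Ω.
Step 4 — Series with input arm Z1: Z_in = Z1 + (Z3 || Z2) = 0 - j8.06 Ω = 8.06∠-90.0° Ω.

Z = 0 - j8.06 Ω = 8.06∠-90.0° Ω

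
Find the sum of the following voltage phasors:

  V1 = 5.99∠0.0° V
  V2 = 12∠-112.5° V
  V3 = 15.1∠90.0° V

Step 1 — Convert each phasor to rectangular form:
  V1 = 5.99·(cos(0.0°) + j·sin(0.0°)) = 5.99 V
  V2 = 12·(cos(-112.5°) + j·sin(-112.5°)) = -4.592 - j11.09 V
  V3 = 15.1·(cos(90.0°) + j·sin(90.0°)) = 0 + j15.1 V
Step 2 — Sum components: V_total = 1.398 + j4.013 V.
Step 3 — Convert to polar: |V_total| = 4.25 V, ∠V_total = 70.8°.

V_total = 4.25∠70.8° V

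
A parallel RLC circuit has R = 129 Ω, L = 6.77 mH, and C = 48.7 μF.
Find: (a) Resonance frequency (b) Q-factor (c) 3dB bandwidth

Step 1 — Resonance: ω₀ = 1/√(LC) = 1/√(0.00677·4.87e-05) = 1742 rad/s.
Step 2 — f₀ = ω₀/(2π) = 277.2 Hz.
Step 3 — Parallel Q: Q = R/(ω₀L) = 129/(1742·0.00677) = 10.94.
Step 4 — Bandwidth: Δω = ω₀/Q = 159.2 rad/s; BW = Δω/(2π) = 25.33 Hz.

(a) f₀ = 277.2 Hz  (b) Q = 10.94  (c) BW = 25.33 Hz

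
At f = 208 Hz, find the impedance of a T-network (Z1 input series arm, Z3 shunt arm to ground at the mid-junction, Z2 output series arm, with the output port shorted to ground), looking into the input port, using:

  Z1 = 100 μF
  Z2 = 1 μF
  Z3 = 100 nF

Step 1 — Angular frequency: ω = 2π·f = 2π·208 = 1307 rad/s.
Step 2 — Component impedances:
  Z1: Z = 1/(jωC) = -j/(ω·C) = 0 - j7.652 Ω
  Z2: Z = 1/(jωC) = -j/(ω·C) = 0 - j765.2 Ω
  Z3: Z = 1/(jωC) = -j/(ω·C) = 0 - j7652 Ω
Step 3 — With the output port shorted to ground, the output series arm Z2 runs from the junction to ground; the shunt arm Z3 also runs from the junction to ground. They appear in parallel: Z3 || Z2 = 0 - j695.6 Ω.
Step 4 — Series with input arm Z1: Z_in = Z1 + (Z3 || Z2) = 0 - j703.3 Ω = 703.3∠-90.0° Ω.

Z = 0 - j703.3 Ω = 703.3∠-90.0° Ω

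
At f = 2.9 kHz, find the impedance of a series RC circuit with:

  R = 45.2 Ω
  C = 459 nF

Step 1 — Angular frequency: ω = 2π·f = 2π·2900 = 1.822e+04 rad/s.
Step 2 — Component impedances:
  R: Z = R = 45.2 Ω
  C: Z = 1/(jωC) = -j/(ω·C) = 0 - j119.6 Ω
Step 3 — Series combination: Z_total = R + C = 45.2 - j119.6 Ω = 127.8∠-69.3° Ω.

Z = 45.2 - j119.6 Ω = 127.8∠-69.3° Ω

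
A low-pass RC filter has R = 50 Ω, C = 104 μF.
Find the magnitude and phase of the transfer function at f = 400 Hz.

Step 1 — Angular frequency: ω = 2π·400 = 2513 rad/s.
Step 2 — Transfer function: H(jω) = 1/(1 + jωRC).
Step 3 — Denominator: 1 + jωRC = 1 + j·2513·50·0.000104 = 1 + j13.07.
Step 4 — H = 0.005821 - j0.07607.
Step 5 — Magnitude: |H| = 0.07629 (-22.4 dB); phase: φ = -85.6°.

|H| = 0.07629 (-22.4 dB), φ = -85.6°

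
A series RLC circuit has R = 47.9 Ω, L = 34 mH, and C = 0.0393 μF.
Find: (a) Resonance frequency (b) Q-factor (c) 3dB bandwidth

Step 1 — Resonance condition Im(Z)=0 gives ω₀ = 1/√(LC).
Step 2 — ω₀ = 1/√(0.034·3.93e-08) = 2.736e+04 rad/s.
Step 3 — f₀ = ω₀/(2π) = 4354 Hz.
Step 4 — Series Q: Q = ω₀L/R = 2.736e+04·0.034/47.9 = 19.42.
Step 5 — 3dB bandwidth: Δω = ω₀/Q = 1409 rad/s; BW = Δω/(2π) = 224.2 Hz.

(a) f₀ = 4354 Hz  (b) Q = 19.42  (c) BW = 224.2 Hz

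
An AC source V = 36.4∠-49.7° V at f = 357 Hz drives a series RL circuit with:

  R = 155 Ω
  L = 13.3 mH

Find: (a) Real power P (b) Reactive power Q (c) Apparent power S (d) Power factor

Step 1 — Angular frequency: ω = 2π·f = 2π·357 = 2243 rad/s.
Step 2 — Component impedances:
  R: Z = R = 155 Ω
  L: Z = jωL = j·2243·0.0133 = 0 + j29.83 Ω
Step 3 — Series combination: Z_total = R + L = 155 + j29.83 Ω = 157.8∠10.9° Ω.
Step 4 — Source phasor: V = 36.4∠-49.7° V = 23.54 - j27.76 V.
Step 5 — Current: I = V / Z = 0.1132 - j0.2009 A = 0.2306∠-60.6° A.
Step 6 — Complex power: S = V·I* = 8.243 + j1.587 VA.
Step 7 — Real power: P = Re(S) = 8.243 W.
Step 8 — Reactive power: Q = Im(S) = 1.587 VAR.
Step 9 — Apparent power: |S| = 8.394 VA.
Step 10 — Power factor: PF = P/|S| = 0.982 (lagging).

(a) P = 8.243 W  (b) Q = 1.587 VAR  (c) S = 8.394 VA  (d) PF = 0.982 (lagging)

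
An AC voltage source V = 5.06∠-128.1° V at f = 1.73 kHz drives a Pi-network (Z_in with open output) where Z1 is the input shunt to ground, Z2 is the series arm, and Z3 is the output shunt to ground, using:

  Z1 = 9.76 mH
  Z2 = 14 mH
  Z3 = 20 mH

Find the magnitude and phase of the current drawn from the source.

Step 1 — Angular frequency: ω = 2π·f = 2π·1730 = 1.087e+04 rad/s.
Step 2 — Component impedances:
  Z1: Z = jωL = j·1.087e+04·0.00976 = 0 + j106.1 Ω
  Z2: Z = jωL = j·1.087e+04·0.014 = 0 + j152.2 Ω
  Z3: Z = jωL = j·1.087e+04·0.02 = 0 + j217.4 Ω
Step 3 — With open output, the series arm Z2 and the output shunt Z3 appear in series to ground: Z2 + Z3 = 0 + j369.6 Ω.
Step 4 — Parallel with input shunt Z1: Z_in = Z1 || (Z2 + Z3) = 0 + j82.43 Ω = 82.43∠90.0° Ω.
Step 5 — Source phasor: V = 5.06∠-128.1° V = -3.122 - j3.982 V.
Step 6 — Ohm's law: I = V / Z_total = (-3.122 - j3.982) / (0 + j82.43) = -0.04831 + j0.03788 A.
Step 7 — Convert to polar: |I| = 0.06139 A, ∠I = 141.9°.

I = 0.06139∠141.9° A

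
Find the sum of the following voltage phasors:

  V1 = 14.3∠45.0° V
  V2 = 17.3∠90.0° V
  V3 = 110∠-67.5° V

Step 1 — Convert each phasor to rectangular form:
  V1 = 14.3·(cos(45.0°) + j·sin(45.0°)) = 10.11 + j10.11 V
  V2 = 17.3·(cos(90.0°) + j·sin(90.0°)) = 0 + j17.3 V
  V3 = 110·(cos(-67.5°) + j·sin(-67.5°)) = 42.1 - j101.6 V
Step 2 — Sum components: V_total = 52.21 - j74.22 V.
Step 3 — Convert to polar: |V_total| = 90.74 V, ∠V_total = -54.9°.

V_total = 90.74∠-54.9° V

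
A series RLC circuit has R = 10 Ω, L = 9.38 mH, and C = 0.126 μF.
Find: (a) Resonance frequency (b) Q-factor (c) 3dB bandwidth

Step 1 — Resonance: ω₀ = 1/√(LC) = 1/√(0.00938·1.26e-07) = 2.909e+04 rad/s.
Step 2 — f₀ = ω₀/(2π) = 4629 Hz.
Step 3 — Series Q: Q = ω₀L/R = 2.909e+04·0.00938/10 = 27.28.
Step 4 — Bandwidth: Δω = ω₀/Q = 1066 rad/s; BW = Δω/(2π) = 169.7 Hz.

(a) f₀ = 4629 Hz  (b) Q = 27.28  (c) BW = 169.7 Hz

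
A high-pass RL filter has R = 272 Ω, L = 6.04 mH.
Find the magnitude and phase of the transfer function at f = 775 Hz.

Step 1 — Angular frequency: ω = 2π·775 = 4869 rad/s.
Step 2 — Transfer function: H(jω) = jωL/(R + jωL).
Step 3 — Numerator jωL = j·29.41; denominator R + jωL = 272 + j29.41.
Step 4 — H = 0.01156 + j0.1069.
Step 5 — Magnitude: |H| = 0.1075 (-19.4 dB); phase: φ = 83.8°.

|H| = 0.1075 (-19.4 dB), φ = 83.8°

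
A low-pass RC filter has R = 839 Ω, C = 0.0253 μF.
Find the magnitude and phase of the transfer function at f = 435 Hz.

Step 1 — Angular frequency: ω = 2π·435 = 2733 rad/s.
Step 2 — Transfer function: H(jω) = 1/(1 + jωRC).
Step 3 — Denominator: 1 + jωRC = 1 + j·2733·839·2.53e-08 = 1 + j0.05802.
Step 4 — H = 0.9966 - j0.05782.
Step 5 — Magnitude: |H| = 0.9983 (-0.0 dB); phase: φ = -3.3°.

|H| = 0.9983 (-0.0 dB), φ = -3.3°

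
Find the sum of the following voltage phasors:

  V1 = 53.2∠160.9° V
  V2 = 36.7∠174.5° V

Step 1 — Convert each phasor to rectangular form:
  V1 = 53.2·(cos(160.9°) + j·sin(160.9°)) = -50.27 + j17.41 V
  V2 = 36.7·(cos(174.5°) + j·sin(174.5°)) = -36.53 + j3.518 V
Step 2 — Sum components: V_total = -86.8 + j20.93 V.
Step 3 — Convert to polar: |V_total| = 89.29 V, ∠V_total = 166.4°.

V_total = 89.29∠166.4° V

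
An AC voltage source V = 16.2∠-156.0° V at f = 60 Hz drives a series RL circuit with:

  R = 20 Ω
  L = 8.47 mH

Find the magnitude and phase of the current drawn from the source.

Step 1 — Angular frequency: ω = 2π·f = 2π·60 = 377 rad/s.
Step 2 — Component impedances:
  R: Z = R = 20 Ω
  L: Z = jωL = j·377·0.00847 = 0 + j3.193 Ω
Step 3 — Series combination: Z_total = R + L = 20 + j3.193 Ω = 20.25∠9.1° Ω.
Step 4 — Source phasor: V = 16.2∠-156.0° V = -14.8 - j6.589 V.
Step 5 — Ohm's law: I = V / Z_total = (-14.8 - j6.589) / (20 + j3.193) = -0.7729 - j0.2061 A.
Step 6 — Convert to polar: |I| = 0.7999 A, ∠I = -165.1°.

I = 0.7999∠-165.1° A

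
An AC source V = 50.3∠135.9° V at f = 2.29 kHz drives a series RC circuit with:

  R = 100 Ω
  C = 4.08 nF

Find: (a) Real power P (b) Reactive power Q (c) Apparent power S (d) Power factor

Step 1 — Angular frequency: ω = 2π·f = 2π·2290 = 1.439e+04 rad/s.
Step 2 — Component impedances:
  R: Z = R = 100 Ω
  C: Z = 1/(jωC) = -j/(ω·C) = 0 - j1.703e+04 Ω
Step 3 — Series combination: Z_total = R + C = 100 - j1.703e+04 Ω = 1.703e+04∠-89.7° Ω.
Step 4 — Source phasor: V = 50.3∠135.9° V = -36.12 + j35 V.
Step 5 — Current: I = V / Z = -0.002067 - j0.002108 A = 0.002953∠-134.4° A.
Step 6 — Complex power: S = V·I* = 0.0008719 - j0.1485 VA.
Step 7 — Real power: P = Re(S) = 0.0008719 W.
Step 8 — Reactive power: Q = Im(S) = -0.1485 VAR.
Step 9 — Apparent power: |S| = 0.1485 VA.
Step 10 — Power factor: PF = P/|S| = 0.00587 (leading).

(a) P = 0.0008719 W  (b) Q = -0.1485 VAR  (c) S = 0.1485 VA  (d) PF = 0.00587 (leading)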